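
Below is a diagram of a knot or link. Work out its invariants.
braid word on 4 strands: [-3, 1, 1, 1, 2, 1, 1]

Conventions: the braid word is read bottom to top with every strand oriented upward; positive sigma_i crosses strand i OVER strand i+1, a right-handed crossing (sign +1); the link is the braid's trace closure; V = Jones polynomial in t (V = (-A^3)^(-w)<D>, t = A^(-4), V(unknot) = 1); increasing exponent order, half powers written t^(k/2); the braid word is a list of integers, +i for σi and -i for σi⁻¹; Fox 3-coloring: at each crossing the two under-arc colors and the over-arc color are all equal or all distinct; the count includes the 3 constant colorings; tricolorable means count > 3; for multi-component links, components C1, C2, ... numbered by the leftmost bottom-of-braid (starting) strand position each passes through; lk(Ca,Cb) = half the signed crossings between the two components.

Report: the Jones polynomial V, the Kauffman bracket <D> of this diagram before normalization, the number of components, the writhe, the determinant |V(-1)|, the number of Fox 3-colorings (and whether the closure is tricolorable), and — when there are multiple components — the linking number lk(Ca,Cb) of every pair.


V = t^2 + t^4 - t^5 + t^6 - t^7
<D> = A^-13 - A^-9 + A^-5 - A^-1 - A^7 (w = +5)
1 component over 7 crossings, w = +5
3 Fox colorings among 3^7, |V(-1)| = 5: not tricolorable
why: w = +5 (over 7 crossings) is diagram-only; (-A^3)^(-5) removes it from V


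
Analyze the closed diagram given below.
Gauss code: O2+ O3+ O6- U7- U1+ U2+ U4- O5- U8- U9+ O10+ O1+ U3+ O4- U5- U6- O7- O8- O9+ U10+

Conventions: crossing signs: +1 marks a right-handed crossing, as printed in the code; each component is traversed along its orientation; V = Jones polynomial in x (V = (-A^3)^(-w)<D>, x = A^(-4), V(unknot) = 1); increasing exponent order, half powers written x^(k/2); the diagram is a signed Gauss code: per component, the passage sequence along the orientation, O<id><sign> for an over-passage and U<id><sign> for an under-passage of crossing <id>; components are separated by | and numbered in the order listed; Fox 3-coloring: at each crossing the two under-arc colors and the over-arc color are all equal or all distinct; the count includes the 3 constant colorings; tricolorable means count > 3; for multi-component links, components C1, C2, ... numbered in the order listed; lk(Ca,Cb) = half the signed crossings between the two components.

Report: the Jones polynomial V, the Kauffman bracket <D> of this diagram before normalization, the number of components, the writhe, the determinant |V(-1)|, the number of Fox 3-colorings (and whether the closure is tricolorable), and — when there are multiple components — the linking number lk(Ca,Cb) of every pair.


V = x^-2 - x^-1 + 1 - x + x^2
<D> = A^-8 - A^-4 + 1 - A^4 + A^8 (w = 0)
1 component over 10 crossings, w = 0
3 Fox colorings among 3^10, |V(-1)| = 5: not tricolorable
why: the span of V is 4, forcing >= 4 crossings in any diagram


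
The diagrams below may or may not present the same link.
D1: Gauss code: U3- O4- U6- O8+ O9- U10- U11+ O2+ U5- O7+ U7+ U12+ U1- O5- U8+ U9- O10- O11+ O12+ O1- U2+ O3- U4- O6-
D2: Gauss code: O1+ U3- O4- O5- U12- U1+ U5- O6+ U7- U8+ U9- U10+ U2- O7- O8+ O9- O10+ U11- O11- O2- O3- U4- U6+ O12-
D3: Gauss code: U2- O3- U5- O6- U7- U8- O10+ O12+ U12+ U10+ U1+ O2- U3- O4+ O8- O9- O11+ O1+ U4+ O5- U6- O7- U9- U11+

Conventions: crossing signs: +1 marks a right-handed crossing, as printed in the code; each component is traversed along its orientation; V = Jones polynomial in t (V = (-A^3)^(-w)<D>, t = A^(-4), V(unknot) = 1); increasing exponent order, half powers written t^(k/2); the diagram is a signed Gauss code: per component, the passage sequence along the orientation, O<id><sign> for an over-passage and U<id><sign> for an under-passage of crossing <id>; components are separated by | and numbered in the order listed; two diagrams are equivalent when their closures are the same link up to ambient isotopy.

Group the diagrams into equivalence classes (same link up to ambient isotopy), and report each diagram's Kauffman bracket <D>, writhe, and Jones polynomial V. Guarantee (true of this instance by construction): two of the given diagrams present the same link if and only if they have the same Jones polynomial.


grouping into links: {D1} | {D2} | {D3}
V(D1) = -t^-4 + t^-3 + t^-1  (w -2, c 12, <D> = A^-2 + A^6 - A^10)
V(D2) = 1  [12 crossings, <D> = A^-12, w = -4]
V(D3) = -t^-7 + t^-6 - t^-5 + t^-4 + t^-2  [12 crossings, <D> = A^2 + A^10 - A^14 + A^18 - A^22, w = -2]
why: V(t) takes 3 values over 3 diagrams, fixing the grouping


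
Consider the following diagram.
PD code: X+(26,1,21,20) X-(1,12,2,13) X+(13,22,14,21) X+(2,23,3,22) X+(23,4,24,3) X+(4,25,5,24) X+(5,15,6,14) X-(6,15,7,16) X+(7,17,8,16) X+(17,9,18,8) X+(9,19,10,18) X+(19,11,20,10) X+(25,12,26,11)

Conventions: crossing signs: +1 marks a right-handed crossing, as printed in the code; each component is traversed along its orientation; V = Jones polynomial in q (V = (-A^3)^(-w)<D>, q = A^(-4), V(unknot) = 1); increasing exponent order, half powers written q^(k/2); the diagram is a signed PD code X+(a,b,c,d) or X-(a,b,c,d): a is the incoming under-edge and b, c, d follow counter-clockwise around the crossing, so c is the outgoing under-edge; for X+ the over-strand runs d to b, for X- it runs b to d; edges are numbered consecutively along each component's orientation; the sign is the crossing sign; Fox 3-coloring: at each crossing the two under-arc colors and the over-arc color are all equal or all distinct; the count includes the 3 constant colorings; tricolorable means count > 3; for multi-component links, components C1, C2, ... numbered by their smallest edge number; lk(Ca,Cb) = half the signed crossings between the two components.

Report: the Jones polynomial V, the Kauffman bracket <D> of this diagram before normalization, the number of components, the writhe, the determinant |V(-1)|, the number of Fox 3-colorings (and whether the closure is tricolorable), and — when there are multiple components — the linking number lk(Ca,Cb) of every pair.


Jones polynomial: V(q) = -q^(7/2) - q^(11/2)
<D> = A^5 + A^13; writhe +9
components 2, writhe +9 (13 crossings)
linking number lk(C1,C2) = +3
3-colorings: 3 of 3^13, det 2 — not tricolorable
note: the 1 component pair carries total linking +3


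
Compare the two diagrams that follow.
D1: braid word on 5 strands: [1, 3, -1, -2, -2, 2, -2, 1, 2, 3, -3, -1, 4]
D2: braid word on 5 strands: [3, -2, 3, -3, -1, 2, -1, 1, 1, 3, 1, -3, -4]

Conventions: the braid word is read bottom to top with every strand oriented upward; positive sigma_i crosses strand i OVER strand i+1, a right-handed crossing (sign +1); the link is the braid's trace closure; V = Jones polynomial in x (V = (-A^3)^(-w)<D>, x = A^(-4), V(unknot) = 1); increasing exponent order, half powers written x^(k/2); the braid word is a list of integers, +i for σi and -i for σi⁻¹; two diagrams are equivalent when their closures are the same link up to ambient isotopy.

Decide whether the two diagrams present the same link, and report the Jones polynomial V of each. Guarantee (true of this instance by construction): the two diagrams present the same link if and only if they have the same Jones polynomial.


equivalent: no
V(D1) = -x^(-5/2) - x^(-1/2)  (w +1, c 13, <D> = A^5 + A^13)
V(D2) = -x^(1/2) - x^(5/2)  (w +1, c 13, <D> = A^-7 + A)
why: 2 values of V(x) split the 2 diagrams


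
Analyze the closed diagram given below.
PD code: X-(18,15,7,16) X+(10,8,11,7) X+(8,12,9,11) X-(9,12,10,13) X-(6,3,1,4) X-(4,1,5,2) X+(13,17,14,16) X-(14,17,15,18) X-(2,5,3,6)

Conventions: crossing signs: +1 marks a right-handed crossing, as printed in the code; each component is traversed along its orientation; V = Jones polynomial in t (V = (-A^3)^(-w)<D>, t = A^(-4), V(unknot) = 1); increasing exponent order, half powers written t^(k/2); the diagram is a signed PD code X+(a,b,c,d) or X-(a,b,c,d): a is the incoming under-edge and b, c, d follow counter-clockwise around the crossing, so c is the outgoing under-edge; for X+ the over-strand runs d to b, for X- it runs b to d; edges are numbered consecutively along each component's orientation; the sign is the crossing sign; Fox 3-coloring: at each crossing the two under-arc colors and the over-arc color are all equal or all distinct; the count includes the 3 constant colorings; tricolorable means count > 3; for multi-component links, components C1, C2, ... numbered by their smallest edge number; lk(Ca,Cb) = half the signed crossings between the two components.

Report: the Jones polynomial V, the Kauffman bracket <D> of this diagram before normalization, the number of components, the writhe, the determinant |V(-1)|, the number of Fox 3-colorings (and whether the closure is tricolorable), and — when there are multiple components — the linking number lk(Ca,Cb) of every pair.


V(t) = t^(-9/2) - t^(-5/2) - t^(-3/2) - t^(-1/2)
bracket: A^-7 + A^-3 + A - A^9, w = -3
2 components, writhe -3, over 9 crossings
lk(C1,C2) = 0
det 0, colorings 27 of 3^9 — tricolorable
observation: |V(-1)| = 0: so tricolorable, since 3 divides 0


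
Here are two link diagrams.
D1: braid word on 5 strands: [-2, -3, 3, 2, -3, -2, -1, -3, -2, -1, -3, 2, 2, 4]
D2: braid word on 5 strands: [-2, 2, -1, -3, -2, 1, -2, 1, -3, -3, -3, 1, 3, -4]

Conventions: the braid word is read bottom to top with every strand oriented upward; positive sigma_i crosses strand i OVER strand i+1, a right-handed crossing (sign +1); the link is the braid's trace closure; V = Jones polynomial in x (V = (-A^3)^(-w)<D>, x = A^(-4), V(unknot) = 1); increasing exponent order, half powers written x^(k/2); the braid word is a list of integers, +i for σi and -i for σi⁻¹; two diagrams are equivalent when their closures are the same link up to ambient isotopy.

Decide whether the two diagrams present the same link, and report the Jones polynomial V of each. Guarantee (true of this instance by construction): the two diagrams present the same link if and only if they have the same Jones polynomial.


equivalent: no
D1 (bracket A^-8 - A^-4 + 2 - A^4 + A^8 - A^12; 14 crossings at w = -4): V = -x^-6 + x^-5 - x^-4 + 2x^-3 - x^-2 + x^-1
V(D2) = -x^-6 + 2x^-5 - 2x^-4 + 3x^-3 - 3x^-2 + 2x^-1 - 1 + x  (w -4, c 14, <D> = A^-16 - A^-12 + 2A^-8 - 3A^-4 + 3 - 2A^4 + 2A^8 - A^12)
key observation: V(x) takes 2 values over 2 diagrams, fixing the grouping


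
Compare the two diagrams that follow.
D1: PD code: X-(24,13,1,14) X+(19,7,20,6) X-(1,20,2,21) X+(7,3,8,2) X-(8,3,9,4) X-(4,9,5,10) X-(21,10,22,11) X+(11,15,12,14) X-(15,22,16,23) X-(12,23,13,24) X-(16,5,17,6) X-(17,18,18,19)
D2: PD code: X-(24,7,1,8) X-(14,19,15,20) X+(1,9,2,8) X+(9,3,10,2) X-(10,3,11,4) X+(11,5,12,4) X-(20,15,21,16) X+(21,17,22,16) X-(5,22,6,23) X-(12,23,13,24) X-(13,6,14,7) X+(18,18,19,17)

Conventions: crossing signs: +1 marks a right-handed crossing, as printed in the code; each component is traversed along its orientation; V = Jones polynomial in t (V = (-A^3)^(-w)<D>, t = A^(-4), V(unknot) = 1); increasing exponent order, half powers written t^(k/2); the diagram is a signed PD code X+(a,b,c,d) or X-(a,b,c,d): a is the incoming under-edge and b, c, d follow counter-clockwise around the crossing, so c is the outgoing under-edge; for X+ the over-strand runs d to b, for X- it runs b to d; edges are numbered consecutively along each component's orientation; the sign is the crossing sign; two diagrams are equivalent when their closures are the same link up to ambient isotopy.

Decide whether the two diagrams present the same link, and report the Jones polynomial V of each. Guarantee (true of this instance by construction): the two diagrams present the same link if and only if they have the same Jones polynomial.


equivalent: no
D1 (bracket A^-14 - A^-10 + 2A^-6 - A^-2 + A^2 - A^6; 12 crossings at w = -6): V = -t^-6 + t^-5 - t^-4 + 2t^-3 - t^-2 + t^-1
V(D2) = 1  [12 crossings, <D> = A^-6, w = -2]
observation: V(t) takes 2 values over 2 diagrams, fixing the grouping


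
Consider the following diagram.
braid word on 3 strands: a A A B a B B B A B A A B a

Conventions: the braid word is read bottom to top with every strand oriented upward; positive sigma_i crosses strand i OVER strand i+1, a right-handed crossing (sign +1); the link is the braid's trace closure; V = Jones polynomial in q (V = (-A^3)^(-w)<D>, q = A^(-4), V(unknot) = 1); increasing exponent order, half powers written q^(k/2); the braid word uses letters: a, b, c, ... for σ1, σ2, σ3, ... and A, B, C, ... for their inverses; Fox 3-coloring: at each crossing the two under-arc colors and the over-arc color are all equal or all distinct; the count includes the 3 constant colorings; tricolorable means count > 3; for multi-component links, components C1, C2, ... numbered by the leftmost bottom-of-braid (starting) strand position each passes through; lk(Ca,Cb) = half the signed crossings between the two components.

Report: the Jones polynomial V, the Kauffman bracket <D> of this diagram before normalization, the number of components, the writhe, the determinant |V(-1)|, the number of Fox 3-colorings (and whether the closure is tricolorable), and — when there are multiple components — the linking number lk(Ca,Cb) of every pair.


Jones polynomial: V(q) = q^-11 - 2q^-10 + 2q^-9 - 3q^-8 + 2q^-7 - 2q^-6 + 2q^-5 + q^-3
<D> = A^-12 + 2A^-4 - 2 + 2A^4 - 3A^8 + 2A^12 - 2A^16 + A^20; writhe -8
components 1, writhe -8 (14 crossings)
3-colorings: 9 of 3^14, det 15 — tricolorable
note: |V(-1)| = 15: so tricolorable, since 3 divides 15


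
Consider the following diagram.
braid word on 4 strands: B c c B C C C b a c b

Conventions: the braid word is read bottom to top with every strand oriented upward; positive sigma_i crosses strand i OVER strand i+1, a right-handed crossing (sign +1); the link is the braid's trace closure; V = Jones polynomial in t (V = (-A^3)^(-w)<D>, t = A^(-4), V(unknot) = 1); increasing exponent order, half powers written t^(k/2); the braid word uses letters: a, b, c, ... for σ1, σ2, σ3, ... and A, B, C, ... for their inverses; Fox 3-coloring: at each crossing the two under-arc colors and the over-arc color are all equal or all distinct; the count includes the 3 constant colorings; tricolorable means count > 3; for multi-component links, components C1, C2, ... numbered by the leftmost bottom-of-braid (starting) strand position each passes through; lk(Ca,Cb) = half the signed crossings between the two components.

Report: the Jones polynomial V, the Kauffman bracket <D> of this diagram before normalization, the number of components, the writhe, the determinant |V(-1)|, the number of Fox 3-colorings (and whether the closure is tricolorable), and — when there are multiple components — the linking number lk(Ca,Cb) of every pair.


Jones polynomial: V(t) = -t^-3 + t^-2 - t^-1 + 3 - t + t^2 - t^3
<D> = A^-9 - A^-5 + A^-1 - 3A^3 + A^7 - A^11 + A^15; writhe +1
components 1, writhe +1 (11 crossings)
3-colorings: 27 of 3^11, det 9 — tricolorable
note: |V(-1)| = 9: so tricolorable, since 3 divides 9


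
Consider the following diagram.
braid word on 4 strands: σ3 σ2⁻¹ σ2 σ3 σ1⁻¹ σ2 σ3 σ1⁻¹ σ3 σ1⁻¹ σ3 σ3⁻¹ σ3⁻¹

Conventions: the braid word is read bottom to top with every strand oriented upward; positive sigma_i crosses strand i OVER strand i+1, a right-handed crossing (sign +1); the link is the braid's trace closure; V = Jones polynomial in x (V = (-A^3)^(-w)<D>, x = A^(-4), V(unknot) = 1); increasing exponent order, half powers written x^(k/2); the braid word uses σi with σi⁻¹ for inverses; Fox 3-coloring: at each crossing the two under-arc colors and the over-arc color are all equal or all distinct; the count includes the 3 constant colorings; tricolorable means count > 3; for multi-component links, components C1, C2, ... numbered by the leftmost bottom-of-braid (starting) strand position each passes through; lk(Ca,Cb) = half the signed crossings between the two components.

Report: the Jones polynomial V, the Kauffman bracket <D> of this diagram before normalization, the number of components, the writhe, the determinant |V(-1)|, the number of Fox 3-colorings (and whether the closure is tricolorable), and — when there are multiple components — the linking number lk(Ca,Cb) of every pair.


V(x) = -x^-3 + x^-2 - x^-1 + 3 - x + x^2 - x^3
bracket: A^-9 - A^-5 + A^-1 - 3A^3 + A^7 - A^11 + A^15, w = +1
1 component, writhe +1, over 13 crossings
det 9, colorings 27 of 3^13 — tricolorable
observation: w = +1 (over 13 crossings) is diagram-only; (-A^3)^(-1) removes it from V


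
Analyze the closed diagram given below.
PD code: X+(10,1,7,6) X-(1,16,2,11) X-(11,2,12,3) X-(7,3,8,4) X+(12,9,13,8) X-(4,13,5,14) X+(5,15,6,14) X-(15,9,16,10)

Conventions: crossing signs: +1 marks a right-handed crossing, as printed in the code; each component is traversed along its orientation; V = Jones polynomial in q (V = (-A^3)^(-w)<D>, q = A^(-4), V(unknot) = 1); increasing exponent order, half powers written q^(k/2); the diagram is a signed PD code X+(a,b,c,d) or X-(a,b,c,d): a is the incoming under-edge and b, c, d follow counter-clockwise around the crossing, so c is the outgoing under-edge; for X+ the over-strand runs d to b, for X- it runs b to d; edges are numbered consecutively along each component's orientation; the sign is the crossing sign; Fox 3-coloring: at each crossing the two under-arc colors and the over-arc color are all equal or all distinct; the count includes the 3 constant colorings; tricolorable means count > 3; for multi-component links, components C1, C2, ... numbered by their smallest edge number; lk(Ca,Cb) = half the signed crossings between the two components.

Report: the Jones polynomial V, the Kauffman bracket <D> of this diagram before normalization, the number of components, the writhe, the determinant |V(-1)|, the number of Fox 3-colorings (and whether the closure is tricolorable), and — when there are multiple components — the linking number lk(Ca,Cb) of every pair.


V = q^-3 + q^-2 + q^-1 + 1
<D> = A^-6 + A^-2 + A^2 + A^6 (w = -2)
3 components over 8 crossings, w = -2
lk(C1,C2): 0
lk(C1,C3) = -1
linking number lk(C2,C3) = 0
9 Fox colorings among 3^8, |V(-1)| = 0: tricolorable
why: the span of V is 3, within the link bound 8 + 3 - 1


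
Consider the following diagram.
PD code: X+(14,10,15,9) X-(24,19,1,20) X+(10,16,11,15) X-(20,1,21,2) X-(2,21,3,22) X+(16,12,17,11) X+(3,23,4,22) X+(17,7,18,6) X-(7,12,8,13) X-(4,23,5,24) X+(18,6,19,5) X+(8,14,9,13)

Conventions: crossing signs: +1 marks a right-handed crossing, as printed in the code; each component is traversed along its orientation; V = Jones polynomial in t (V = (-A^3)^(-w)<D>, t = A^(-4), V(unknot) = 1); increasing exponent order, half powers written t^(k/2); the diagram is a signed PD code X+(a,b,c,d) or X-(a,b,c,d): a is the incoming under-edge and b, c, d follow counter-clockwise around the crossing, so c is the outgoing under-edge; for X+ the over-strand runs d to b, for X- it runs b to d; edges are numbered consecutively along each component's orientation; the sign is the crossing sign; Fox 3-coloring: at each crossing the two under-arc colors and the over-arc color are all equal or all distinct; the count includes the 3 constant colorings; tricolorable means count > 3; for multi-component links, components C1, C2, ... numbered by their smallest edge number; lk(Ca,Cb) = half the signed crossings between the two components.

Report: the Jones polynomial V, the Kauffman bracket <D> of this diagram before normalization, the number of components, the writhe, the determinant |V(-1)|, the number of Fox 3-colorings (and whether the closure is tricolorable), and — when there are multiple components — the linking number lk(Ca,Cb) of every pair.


V(t) = -t^-3 + t^-2 - t^-1 + 3 - t + t^2 - t^3
bracket: -A^-6 + A^-2 - A^2 + 3A^6 - A^10 + A^14 - A^18, w = +2
1 component, writhe +2, over 12 crossings
det 9, colorings 27 of 3^12 — tricolorable
observation: V spans 6 powers of t: at least 6 crossings in any diagram


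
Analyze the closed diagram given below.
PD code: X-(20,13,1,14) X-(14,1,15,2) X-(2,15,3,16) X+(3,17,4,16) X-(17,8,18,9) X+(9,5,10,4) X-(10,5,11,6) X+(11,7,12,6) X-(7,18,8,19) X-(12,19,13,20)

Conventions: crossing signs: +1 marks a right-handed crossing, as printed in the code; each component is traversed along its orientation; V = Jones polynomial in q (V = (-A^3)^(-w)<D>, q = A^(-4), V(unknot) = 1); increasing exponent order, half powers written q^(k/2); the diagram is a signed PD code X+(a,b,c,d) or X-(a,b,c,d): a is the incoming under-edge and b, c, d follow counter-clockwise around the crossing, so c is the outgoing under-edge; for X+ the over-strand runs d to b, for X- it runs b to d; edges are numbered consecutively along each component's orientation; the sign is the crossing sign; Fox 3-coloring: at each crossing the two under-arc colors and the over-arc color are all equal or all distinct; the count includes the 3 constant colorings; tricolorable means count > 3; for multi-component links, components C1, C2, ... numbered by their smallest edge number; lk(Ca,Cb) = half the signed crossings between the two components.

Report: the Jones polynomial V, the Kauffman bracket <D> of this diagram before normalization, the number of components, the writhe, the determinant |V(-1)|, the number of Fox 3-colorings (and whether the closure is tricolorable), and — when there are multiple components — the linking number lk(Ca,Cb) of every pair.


Jones polynomial: V(q) = -q^-6 + q^-5 - q^-4 + 2q^-3 - q^-2 + q^-1
<D> = A^-8 - A^-4 + 2 - A^4 + A^8 - A^12; writhe -4
components 1, writhe -4 (10 crossings)
3-colorings: 3 of 3^10, det 7 — not tricolorable
note: |V(-1)| = 7: so not tricolorable, since 3 does not divide 7


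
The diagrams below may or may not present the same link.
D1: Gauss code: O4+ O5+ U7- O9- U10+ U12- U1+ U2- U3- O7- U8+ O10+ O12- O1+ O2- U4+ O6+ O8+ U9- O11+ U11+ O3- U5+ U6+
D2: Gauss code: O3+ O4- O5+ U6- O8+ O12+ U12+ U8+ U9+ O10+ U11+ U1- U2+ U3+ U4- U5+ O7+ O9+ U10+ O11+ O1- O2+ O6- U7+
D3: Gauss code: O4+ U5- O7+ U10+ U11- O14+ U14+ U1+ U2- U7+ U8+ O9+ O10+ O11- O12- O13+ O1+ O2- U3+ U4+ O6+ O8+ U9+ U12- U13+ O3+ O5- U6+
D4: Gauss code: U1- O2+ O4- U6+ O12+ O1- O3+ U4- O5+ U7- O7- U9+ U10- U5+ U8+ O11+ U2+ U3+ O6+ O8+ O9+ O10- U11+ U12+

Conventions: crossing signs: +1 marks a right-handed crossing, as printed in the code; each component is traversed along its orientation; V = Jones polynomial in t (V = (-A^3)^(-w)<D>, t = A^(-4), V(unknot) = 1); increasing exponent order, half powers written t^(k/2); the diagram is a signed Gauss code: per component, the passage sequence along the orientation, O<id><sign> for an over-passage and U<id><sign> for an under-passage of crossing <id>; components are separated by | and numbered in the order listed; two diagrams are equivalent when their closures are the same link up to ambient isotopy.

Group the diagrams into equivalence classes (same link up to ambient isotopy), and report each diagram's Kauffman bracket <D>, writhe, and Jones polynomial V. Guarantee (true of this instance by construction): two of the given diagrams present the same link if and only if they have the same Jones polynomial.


classes: {D1} | {D2, D3, D4}
V(D1) = -t^-3 + 2t^-2 - 2t^-1 + 3 - 2t + 2t^2 - t^3  [12 crossings, <D> = -A^-6 + 2A^-2 - 2A^2 + 3A^6 - 2A^10 + 2A^14 - A^18, w = +2]
D2 (bracket -A^-6 + A^-2 - A^2 + 2A^6 - A^10 + A^14; 12 crossings at w = +6): V = t - t^2 + 2t^3 - t^4 + t^5 - t^6
V(D3) = t - t^2 + 2t^3 - t^4 + t^5 - t^6  (w +6, c 14, <D> = -A^-6 + A^-2 - A^2 + 2A^6 - A^10 + A^14)
V(D4) = t - t^2 + 2t^3 - t^4 + t^5 - t^6  (w +4, c 12, <D> = -A^-12 + A^-8 - A^-4 + 2 - A^4 + A^8)
note: 2 classes among 4 diagrams; unequal V(t) rules out equality


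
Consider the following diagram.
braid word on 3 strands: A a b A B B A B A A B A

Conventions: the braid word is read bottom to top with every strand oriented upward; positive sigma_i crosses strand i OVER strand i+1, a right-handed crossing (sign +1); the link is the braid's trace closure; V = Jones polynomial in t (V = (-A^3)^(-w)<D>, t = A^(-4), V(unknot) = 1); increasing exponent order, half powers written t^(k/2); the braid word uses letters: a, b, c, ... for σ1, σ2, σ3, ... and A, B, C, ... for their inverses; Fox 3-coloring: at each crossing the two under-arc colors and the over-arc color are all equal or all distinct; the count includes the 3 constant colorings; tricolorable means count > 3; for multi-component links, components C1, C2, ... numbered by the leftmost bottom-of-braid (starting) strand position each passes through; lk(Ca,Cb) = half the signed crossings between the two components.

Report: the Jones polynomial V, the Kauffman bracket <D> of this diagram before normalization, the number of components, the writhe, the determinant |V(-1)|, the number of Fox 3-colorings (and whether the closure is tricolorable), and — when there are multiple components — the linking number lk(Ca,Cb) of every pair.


Jones polynomial: V(t) = -t^-8 + t^-5 + t^-3
<D> = A^-12 + A^-4 - A^8; writhe -8
components 1, writhe -8 (12 crossings)
3-colorings: 9 of 3^12, det 3 — tricolorable
note: |V(-1)| = 3: so tricolorable, since 3 divides 3


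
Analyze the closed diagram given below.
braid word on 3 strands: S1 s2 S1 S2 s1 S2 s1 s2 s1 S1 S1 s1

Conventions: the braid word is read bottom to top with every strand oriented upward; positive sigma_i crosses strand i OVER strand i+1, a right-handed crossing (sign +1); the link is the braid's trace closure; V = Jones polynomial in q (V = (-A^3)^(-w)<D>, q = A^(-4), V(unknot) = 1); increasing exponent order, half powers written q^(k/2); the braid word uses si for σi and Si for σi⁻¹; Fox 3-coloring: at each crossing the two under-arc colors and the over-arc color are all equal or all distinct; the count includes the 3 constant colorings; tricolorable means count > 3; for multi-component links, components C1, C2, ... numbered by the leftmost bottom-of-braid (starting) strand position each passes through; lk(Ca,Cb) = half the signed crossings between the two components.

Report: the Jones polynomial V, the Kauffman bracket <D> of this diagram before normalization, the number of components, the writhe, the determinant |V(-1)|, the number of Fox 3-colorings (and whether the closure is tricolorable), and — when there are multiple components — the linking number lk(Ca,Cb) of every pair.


V(q) = -q^-3 + q^-2 - q^-1 + 3 - q + q^2 - q^3
bracket: -A^-12 + A^-8 - A^-4 + 3 - A^4 + A^8 - A^12, w = 0
1 component, writhe 0, over 12 crossings
det 9, colorings 27 of 3^12 — tricolorable
observation: V spans 6 powers of q: at least 6 crossings in any diagram


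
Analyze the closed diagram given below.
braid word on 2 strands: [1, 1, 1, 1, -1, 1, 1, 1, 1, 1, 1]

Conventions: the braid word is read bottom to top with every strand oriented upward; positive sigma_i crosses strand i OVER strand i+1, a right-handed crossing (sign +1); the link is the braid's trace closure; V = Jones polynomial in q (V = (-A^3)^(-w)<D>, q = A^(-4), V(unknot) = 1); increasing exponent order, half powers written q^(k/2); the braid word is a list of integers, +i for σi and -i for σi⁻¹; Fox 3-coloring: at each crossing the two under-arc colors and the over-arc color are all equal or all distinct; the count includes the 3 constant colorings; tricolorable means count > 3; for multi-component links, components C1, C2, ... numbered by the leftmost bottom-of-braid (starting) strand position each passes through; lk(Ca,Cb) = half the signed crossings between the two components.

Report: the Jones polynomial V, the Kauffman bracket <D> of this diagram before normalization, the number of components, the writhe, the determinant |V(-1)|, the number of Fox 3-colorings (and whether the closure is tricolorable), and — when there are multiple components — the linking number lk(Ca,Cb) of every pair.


V(q) = q^4 + q^6 - q^7 + q^8 - q^9 + q^10 - q^11 + q^12 - q^13
bracket: A^-25 - A^-21 + A^-17 - A^-13 + A^-9 - A^-5 + A^-1 - A^3 - A^11, w = +9
1 component, writhe +9, over 11 crossings
det 9, colorings 9 of 3^11 — tricolorable
observation: inverse pairs cancel, leaving σ1 σ1 σ1 σ1 σ1 σ1 σ1 σ1 σ1


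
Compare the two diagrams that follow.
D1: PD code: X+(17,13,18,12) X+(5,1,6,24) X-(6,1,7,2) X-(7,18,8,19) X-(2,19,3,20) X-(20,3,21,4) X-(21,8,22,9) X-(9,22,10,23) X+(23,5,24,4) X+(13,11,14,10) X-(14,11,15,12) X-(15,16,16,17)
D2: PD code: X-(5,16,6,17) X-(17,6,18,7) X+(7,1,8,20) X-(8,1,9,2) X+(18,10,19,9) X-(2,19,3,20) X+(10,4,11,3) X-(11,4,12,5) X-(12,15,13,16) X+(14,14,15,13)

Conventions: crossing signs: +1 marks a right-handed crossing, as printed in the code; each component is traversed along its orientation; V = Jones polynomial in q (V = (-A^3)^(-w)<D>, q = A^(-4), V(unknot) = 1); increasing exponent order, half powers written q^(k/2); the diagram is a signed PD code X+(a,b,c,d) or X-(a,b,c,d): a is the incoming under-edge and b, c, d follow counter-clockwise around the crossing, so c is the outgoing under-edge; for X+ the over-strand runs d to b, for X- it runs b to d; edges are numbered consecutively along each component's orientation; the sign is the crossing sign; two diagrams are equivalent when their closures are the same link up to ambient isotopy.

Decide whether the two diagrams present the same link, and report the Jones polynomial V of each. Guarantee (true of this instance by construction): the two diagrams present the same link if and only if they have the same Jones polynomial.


equivalent: no
D1 (bracket A^-8 - A^-4 + 2 - A^4 + A^8 - A^12; 12 crossings at w = -4): V = -q^-6 + q^-5 - q^-4 + 2q^-3 - q^-2 + q^-1
V(D2) = 1  [10 crossings, <D> = A^-6, w = -2]
observation: 2 classes among 2 diagrams; unequal V(q) rules out equality


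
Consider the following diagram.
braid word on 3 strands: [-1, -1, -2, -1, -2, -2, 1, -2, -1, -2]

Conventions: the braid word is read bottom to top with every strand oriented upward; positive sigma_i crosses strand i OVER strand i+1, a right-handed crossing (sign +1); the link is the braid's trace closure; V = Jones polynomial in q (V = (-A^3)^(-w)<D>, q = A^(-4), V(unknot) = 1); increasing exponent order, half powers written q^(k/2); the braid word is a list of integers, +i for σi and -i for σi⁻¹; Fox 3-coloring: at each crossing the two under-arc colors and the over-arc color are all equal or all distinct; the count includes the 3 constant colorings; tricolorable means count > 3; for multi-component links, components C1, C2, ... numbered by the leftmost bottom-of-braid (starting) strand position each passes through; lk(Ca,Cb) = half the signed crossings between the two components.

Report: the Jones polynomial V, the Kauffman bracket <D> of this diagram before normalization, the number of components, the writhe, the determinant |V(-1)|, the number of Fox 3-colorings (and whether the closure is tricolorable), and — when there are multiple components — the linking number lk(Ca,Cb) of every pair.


Jones polynomial: V(q) = -q^-10 + q^-9 - q^-8 + q^-7 - q^-6 + q^-5 + q^-3
<D> = A^-12 + A^-4 - 1 + A^4 - A^8 + A^12 - A^16; writhe -8
components 1, writhe -8 (10 crossings)
3-colorings: 3 of 3^10, det 7 — not tricolorable
note: |V(-1)| = 7: so not tricolorable, since 3 does not divide 7


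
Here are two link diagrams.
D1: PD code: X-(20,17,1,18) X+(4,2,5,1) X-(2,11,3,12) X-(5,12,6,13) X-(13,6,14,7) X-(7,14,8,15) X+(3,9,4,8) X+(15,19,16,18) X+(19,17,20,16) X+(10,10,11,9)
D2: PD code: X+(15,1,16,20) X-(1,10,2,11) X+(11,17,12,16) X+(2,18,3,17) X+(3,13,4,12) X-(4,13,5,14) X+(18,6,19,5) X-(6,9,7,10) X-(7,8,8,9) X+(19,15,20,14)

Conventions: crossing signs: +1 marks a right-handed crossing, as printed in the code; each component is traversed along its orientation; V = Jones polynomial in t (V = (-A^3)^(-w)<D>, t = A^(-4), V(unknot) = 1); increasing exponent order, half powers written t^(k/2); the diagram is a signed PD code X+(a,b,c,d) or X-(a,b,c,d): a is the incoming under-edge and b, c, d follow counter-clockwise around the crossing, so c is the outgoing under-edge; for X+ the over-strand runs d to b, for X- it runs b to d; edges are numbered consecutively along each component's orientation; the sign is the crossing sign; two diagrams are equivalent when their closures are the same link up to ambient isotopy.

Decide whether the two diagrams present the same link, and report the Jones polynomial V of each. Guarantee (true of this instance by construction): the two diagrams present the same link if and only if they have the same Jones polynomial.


equivalent: no
D1 (bracket A^4 + A^12 - A^16; 10 crossings at w = 0): V = -t^-4 + t^-3 + t^-1
D2 (bracket -A^-18 + A^-14 - A^-10 + 2A^-6 - A^-2 + A^2; 10 crossings at w = +2): V = t - t^2 + 2t^3 - t^4 + t^5 - t^6
key observation: 2 classes among 2 diagrams; unequal V(t) rules out equality


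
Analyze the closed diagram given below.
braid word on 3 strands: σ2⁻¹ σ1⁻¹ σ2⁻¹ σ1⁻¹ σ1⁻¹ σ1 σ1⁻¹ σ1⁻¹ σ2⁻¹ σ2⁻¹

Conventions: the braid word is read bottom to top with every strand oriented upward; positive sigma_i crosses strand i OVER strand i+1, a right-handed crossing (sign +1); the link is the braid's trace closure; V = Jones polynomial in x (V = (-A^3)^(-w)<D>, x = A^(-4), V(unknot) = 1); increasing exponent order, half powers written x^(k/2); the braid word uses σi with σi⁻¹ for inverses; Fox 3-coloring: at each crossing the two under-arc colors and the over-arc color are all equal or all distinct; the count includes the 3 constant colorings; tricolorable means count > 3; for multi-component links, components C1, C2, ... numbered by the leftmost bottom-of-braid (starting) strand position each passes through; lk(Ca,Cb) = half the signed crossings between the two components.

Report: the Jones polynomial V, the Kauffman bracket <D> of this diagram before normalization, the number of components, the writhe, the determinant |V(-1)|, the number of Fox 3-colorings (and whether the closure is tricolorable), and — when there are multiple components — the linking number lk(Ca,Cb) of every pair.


Jones polynomial: V(x) = -x^-10 + x^-9 - x^-8 + x^-7 - x^-6 + x^-5 + x^-3
<D> = A^-12 + A^-4 - 1 + A^4 - A^8 + A^12 - A^16; writhe -8
components 1, writhe -8 (10 crossings)
3-colorings: 3 of 3^10, det 7 — not tricolorable
note: w = -8 (over 10 crossings) is diagram-only; (-A^3)^(8) removes it from V


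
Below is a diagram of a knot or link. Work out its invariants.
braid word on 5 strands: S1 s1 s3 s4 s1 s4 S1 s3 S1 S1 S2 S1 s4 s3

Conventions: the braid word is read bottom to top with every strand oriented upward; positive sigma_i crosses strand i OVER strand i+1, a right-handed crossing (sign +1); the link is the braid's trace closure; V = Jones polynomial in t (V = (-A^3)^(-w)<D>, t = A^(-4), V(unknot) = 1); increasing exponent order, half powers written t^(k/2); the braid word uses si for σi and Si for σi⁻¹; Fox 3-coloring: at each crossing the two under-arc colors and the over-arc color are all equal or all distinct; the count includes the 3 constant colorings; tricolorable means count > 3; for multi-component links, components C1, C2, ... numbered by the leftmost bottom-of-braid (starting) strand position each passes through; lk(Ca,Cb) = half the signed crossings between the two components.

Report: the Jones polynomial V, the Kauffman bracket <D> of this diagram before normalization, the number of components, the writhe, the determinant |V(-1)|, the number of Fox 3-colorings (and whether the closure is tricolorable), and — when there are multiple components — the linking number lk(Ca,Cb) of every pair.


V(t) = -t^-2 + t^-1 - 1 + 3t - 2t^2 + 3t^3 - 2t^4 + t^5 - t^6
bracket: -A^-18 + A^-14 - 2A^-10 + 3A^-6 - 2A^-2 + 3A^2 - A^6 + A^10 - A^14, w = +2
1 component, writhe +2, over 14 crossings
det 15, colorings 9 of 3^14 — tricolorable
observation: free reduction leaves σ3 σ4 σ1 σ4 σ1⁻¹ σ3 σ1⁻¹ σ1⁻¹ σ2⁻¹ σ1⁻¹ σ4 σ3 of the original 14 letters


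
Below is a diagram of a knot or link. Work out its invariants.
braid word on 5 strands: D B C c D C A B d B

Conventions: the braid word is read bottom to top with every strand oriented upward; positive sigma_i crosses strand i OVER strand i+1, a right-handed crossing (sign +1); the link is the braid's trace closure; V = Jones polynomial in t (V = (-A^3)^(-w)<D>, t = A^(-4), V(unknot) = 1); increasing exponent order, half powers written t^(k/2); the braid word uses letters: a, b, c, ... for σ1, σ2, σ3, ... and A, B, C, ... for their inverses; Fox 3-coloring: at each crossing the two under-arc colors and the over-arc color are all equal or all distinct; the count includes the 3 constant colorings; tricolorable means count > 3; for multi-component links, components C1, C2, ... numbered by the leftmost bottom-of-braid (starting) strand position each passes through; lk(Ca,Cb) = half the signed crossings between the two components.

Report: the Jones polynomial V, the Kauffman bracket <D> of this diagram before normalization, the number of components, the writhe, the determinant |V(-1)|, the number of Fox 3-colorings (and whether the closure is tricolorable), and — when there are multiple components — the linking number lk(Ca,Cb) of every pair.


V(t) = -t^-4 + t^-3 + t^-1
bracket: A^-14 + A^-6 - A^-2, w = -6
1 component, writhe -6, over 10 crossings
det 3, colorings 9 of 3^10 — tricolorable
observation: w = -6 (over 10 crossings) is diagram-only; (-A^3)^(6) removes it from V


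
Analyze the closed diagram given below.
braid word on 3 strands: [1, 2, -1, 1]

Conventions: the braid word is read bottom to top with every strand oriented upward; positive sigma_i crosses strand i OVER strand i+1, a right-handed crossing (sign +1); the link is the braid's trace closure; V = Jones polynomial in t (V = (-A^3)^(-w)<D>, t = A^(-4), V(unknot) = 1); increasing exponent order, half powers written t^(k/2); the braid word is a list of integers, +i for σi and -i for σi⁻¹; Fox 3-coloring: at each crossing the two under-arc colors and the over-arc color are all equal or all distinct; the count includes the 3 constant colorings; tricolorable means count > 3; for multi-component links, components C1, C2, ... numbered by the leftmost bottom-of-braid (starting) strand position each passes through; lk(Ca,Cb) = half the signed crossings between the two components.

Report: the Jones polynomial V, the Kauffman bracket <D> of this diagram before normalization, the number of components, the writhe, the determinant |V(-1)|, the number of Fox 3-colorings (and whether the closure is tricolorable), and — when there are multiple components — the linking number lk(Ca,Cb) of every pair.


Jones polynomial: V(t) = 1
<D> = A^6; writhe +2
components 1, writhe +2 (4 crossings)
3-colorings: 3 of 3^4, det 1 — not tricolorable
note: inverse pairs cancel, leaving σ1 σ2


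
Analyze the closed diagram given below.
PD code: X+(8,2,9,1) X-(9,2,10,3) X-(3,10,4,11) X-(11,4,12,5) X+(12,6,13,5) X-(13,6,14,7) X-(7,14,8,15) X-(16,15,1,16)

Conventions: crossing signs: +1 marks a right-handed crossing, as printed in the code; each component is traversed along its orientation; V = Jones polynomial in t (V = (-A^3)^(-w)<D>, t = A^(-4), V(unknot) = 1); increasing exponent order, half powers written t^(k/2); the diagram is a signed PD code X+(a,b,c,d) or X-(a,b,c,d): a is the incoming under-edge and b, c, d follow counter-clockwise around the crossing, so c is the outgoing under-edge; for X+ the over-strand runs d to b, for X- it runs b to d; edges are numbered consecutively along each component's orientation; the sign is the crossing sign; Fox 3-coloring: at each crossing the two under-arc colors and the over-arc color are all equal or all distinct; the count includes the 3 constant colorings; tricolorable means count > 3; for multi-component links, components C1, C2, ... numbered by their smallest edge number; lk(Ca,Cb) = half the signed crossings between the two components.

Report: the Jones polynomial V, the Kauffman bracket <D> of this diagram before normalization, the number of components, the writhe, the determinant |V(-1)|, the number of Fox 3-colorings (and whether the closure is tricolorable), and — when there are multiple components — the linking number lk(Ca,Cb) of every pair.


V = -t^-4 + t^-3 + t^-1
<D> = A^-8 + 1 - A^4 (w = -4)
1 component over 8 crossings, w = -4
9 Fox colorings among 3^8, |V(-1)| = 3: tricolorable
why: w = -4 (over 8 crossings) is diagram-only; (-A^3)^(4) removes it from V
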